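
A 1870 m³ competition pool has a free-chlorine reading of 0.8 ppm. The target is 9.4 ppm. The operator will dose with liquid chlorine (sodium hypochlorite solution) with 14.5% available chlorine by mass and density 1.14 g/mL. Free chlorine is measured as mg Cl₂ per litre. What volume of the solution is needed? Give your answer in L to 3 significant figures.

Volume: 1870 m³ = 1,870,000 L.
Chlorine deficit: 9.4 − 0.8 = 8.6 ppm = 8.6 mg/L as Cl₂.
Cl₂ equivalent needed: 8.6 mg/L × 1,870,000 L = 16,080,000 mg = 16,080 g.
Product at 14.5% available chlorine: 16,080 / 0.145 = 110,900 g.
Volume at density 1.14 g/mL: 110,900 g ÷ 1.14 g/mL = 97,290 mL.

97.3 L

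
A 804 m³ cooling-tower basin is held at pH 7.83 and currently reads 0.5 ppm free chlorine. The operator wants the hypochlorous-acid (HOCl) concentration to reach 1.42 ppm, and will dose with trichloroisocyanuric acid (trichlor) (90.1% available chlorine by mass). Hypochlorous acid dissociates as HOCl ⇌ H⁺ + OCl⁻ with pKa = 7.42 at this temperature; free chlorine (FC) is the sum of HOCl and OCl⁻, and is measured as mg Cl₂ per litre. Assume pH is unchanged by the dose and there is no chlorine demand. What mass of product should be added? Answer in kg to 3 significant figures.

Volume: 804 m³ = 804,000 L.
[OCl⁻]/[HOCl] = 10^(pH − pKa) = 10^(7.83 − 7.42) = 2.57; fraction as HOCl = 1/(1 + 2.57) = 0.2801.
Free chlorine required for 1.42 ppm HOCl: 1.42 / 0.2801 = 5.07 ppm.
FC to add: 5.07 − 0.5 = 4.57 mg/L as Cl₂.
Cl₂ equivalent: 4.57 mg/L × 804,000 L = 3674 g.
Product at 90.1% available Cl: 3674 / 0.901 = 4078 g.

4.08 kg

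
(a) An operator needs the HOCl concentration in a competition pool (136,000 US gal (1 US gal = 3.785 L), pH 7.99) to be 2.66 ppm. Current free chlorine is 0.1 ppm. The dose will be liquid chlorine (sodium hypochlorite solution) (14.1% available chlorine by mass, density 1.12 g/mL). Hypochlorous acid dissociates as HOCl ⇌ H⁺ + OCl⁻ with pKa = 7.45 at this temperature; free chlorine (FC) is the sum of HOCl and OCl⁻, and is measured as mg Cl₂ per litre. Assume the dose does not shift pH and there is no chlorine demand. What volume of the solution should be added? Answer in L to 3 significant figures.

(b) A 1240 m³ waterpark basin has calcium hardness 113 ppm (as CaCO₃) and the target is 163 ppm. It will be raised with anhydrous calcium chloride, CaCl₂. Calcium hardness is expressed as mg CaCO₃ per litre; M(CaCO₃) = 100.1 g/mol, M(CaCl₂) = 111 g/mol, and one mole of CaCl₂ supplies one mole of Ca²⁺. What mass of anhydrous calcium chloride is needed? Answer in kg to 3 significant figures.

(a) Volume: 136,000 US gal × 3.785 L/gal = 514,760 L.
(a) [OCl⁻]/[HOCl] = 10^(pH − pKa) = 10^(7.99 − 7.45) = 3.467; fraction as HOCl = 1/(1 + 3.467) = 0.2238.
(a) Free chlorine required for 2.66 ppm HOCl: 2.66 / 0.2238 = 11.88 ppm.
(a) FC to add: 11.88 − 0.1 = 11.78 mg/L as Cl₂.
(a) Cl₂ equivalent: 11.78 mg/L × 514,760 L = 6066 g.
(a) Product at 14.1% available Cl: 6066 / 0.141 = 43,020 g.
(a) Volume: 43,020 g ÷ 1.12 g/mL = 38,410 mL.

(b) Volume: 1240 m³ = 1,240,000 L.
(b) Hardness to add: (163 − 113) = 50 mg/L as CaCO₃ × 1,240,000 L = 62,000 g as CaCO₃.
(b) Moles of Ca²⁺ (1 mol Ca²⁺ ≡ 1 mol CaCO₃): 62,000 / 100.1 g/mol = 619.4 mol.
(b) Mass of CaCl₂: 619.4 × 111 = 68,750 g.

(a) 38.4 L; (b) 68.8 kg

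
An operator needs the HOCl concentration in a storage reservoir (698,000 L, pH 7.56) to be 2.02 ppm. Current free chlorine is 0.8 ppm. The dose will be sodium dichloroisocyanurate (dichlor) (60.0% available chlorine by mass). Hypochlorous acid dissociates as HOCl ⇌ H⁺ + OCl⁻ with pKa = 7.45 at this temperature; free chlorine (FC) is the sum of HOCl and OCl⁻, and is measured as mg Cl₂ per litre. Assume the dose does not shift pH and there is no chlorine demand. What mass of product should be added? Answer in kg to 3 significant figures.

[OCl⁻]/[HOCl] = 10^(pH − pKa) = 10^(7.56 − 7.45) = 1.288; fraction as HOCl = 1/(1 + 1.288) = 0.437.
Free chlorine required for 2.02 ppm HOCl: 2.02 / 0.437 = 4.622 ppm.
FC to add: 4.622 − 0.8 = 3.822 mg/L as Cl₂.
Cl₂ equivalent: 3.822 mg/L × 698,000 L = 2668 g.
Product at 60.0% available Cl: 2668 / 0.6 = 4447 g.

4.45 kg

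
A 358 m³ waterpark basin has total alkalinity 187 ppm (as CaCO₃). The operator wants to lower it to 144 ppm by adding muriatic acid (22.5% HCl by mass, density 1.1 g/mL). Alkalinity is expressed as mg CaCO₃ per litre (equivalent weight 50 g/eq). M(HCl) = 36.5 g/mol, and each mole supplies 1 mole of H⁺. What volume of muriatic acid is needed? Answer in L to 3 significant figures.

45.4 L

Volume: 358 m³ = 358,000 L.
Alkalinity to neutralize: (187 − 144) = 43 mg/L as CaCO₃ × 358,000 L = 15,390 g as CaCO₃.
Equivalents of H⁺ required: 15,390 ÷ 50 g/eq = 307.9 eq = 307.9 mol HCl.
Mass of HCl: 307.9 × 36.5 = 11,240 g.
Mass of 22.5% solution: 11,240 / 0.225 = 49,940 g.
Volume: 49,940 g ÷ 1.1 g/mL = 45,400 mL.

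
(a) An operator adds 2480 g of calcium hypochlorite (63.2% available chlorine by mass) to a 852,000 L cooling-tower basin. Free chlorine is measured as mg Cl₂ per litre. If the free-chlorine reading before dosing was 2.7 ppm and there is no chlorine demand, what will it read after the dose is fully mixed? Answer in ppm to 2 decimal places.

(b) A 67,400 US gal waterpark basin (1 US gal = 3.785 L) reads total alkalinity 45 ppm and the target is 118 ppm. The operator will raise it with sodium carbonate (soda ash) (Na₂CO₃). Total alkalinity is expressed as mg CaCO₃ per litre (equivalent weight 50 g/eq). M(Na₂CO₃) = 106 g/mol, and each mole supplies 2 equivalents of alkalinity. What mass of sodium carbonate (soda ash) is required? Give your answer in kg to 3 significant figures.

(a) 4.54 ppm; (b) 19.7 kg

(a) Available chlorine delivered: 2480 g × 0.632 = 1567 g as Cl₂.
(a) Concentration rise: 1567 g / 852,000 L = 1.84 mg/L = 1.84 ppm.
(a) Final FC: 2.7 + 1.84 = 4.54 ppm.

(b) Volume: 67,400 US gal × 3.785 L/gal = 255,109 L.
(b) Alkalinity to add: (118 − 45) = 73 mg/L as CaCO₃ × 255,109 L = 18,620 g as CaCO₃.
(b) Equivalents: 18,620 g ÷ 50 g/eq = 372.5 eq.
(b) Each mole of Na₂CO₃ supplies 2 eq, so 372.5 / 2 = 186.2 mol.
(b) Mass: 186.2 mol × 106 g/mol = 19,740 g.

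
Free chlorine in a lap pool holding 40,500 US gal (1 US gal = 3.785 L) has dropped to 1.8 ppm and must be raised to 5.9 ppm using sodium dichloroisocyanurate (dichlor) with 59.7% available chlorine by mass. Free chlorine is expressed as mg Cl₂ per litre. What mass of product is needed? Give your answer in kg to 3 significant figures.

Volume: 40,500 US gal × 3.785 L/gal = 153,292 L.
Chlorine deficit: 5.9 − 1.8 = 4.1 ppm = 4.1 mg/L as Cl₂.
Cl₂ equivalent needed: 4.1 mg/L × 153,292 L = 628,500 mg = 628.5 g.
Product at 59.7% available chlorine: 628.5 / 0.597 = 1053 g.

1.05 kg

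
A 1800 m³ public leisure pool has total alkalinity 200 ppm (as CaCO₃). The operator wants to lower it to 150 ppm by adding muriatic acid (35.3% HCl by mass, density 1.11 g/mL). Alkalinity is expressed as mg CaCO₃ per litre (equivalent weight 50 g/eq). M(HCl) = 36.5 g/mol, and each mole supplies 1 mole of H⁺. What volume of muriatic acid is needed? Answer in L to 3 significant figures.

168 L

Volume: 1800 m³ = 1,800,000 L.
Alkalinity to neutralize: (200 − 150) = 50 mg/L as CaCO₃ × 1,800,000 L = 90,000 g as CaCO₃.
Equivalents of H⁺ required: 90,000 ÷ 50 g/eq = 1800 eq = 1800 mol HCl.
Mass of HCl: 1800 × 36.5 = 65,700 g.
Mass of 35.3% solution: 65,700 / 0.353 = 186,100 g.
Volume: 186,100 g ÷ 1.11 g/mL = 167,700 mL.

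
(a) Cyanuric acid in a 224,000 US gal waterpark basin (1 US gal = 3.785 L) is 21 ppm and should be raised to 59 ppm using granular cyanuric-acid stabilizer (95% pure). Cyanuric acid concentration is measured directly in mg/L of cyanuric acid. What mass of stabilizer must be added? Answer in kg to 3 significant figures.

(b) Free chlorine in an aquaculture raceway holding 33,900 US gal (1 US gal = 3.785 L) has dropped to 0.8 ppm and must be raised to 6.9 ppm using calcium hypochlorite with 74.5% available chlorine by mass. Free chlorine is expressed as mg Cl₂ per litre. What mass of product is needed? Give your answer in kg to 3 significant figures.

(a) Volume: 224,000 US gal × 3.785 L/gal = 847,840 L.
(a) CYA to add: (59 − 21) = 38 mg/L × 847,840 L = 32,220 g cyanuric acid.
(a) At 95% purity: 32,220 / 0.95 = 33,910 g product.

(b) Volume: 33,900 US gal × 3.785 L/gal = 128,312 L.
(b) Chlorine deficit: 6.9 − 0.8 = 6.1 ppm = 6.1 mg/L as Cl₂.
(b) Cl₂ equivalent needed: 6.1 mg/L × 128,312 L = 782,700 mg = 782.7 g.
(b) Product at 74.5% available chlorine: 782.7 / 0.745 = 1051 g.

(a) 33.9 kg; (b) 1.05 kg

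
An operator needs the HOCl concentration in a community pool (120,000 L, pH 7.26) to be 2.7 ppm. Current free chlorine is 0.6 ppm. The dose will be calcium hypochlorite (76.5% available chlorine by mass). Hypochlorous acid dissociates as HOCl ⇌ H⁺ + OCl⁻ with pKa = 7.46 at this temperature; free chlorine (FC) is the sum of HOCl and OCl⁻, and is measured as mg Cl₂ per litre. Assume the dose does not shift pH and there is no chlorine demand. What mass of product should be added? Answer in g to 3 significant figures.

[OCl⁻]/[HOCl] = 10^(pH − pKa) = 10^(7.26 − 7.46) = 0.631; fraction as HOCl = 1/(1 + 0.631) = 0.6131.
Free chlorine required for 2.7 ppm HOCl: 2.7 / 0.6131 = 4.404 ppm.
FC to add: 4.404 − 0.6 = 3.804 mg/L as Cl₂.
Cl₂ equivalent: 3.804 mg/L × 120,000 L = 456.4 g.
Product at 76.5% available Cl: 456.4 / 0.765 = 596.6 g.

597 g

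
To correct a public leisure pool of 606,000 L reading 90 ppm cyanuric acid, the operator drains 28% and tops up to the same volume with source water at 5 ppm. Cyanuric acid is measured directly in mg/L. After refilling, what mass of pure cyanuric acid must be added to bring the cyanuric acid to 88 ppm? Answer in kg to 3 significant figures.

13.2 kg

After draining 28% and refilling: 90 × 0.72 + 5 × 0.28 = 66.2 ppm.
Deficit to target: 88 − 66.2 = 21.8 mg/L.
Mass: 21.8 mg/L × 606,000 L = 13,210 g cyanuric acid.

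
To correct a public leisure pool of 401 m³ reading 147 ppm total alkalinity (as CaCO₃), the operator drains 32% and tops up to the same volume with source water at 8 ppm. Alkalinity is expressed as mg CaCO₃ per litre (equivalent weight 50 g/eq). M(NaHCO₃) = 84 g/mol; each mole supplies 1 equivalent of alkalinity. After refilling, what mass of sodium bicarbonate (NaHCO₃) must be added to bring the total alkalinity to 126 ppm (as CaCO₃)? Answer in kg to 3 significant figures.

15.8 kg

Volume: 401 m³ = 401,000 L.
After draining 32% and refilling: 147 × 0.68 + 8 × 0.32 = 102.52 ppm.
Deficit to target: 126 − 102.52 = 23.48 mg/L.
As CaCO₃: 23.48 mg/L × 401,000 L = 9415 g; ÷ 50 g/eq ÷ 1 = 188.3 mol NaHCO₃.
Mass: 188.3 × 84 = 15,820 g.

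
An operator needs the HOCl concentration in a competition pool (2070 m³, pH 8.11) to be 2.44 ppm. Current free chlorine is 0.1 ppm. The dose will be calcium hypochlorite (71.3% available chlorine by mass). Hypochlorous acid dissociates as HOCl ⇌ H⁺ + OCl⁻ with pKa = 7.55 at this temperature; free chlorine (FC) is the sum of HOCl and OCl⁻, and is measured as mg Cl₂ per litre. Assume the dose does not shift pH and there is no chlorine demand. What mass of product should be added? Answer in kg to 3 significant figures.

Volume: 2070 m³ = 2,070,000 L.
[OCl⁻]/[HOCl] = 10^(pH − pKa) = 10^(8.11 − 7.55) = 3.631; fraction as HOCl = 1/(1 + 3.631) = 0.2159.
Free chlorine required for 2.44 ppm HOCl: 2.44 / 0.2159 = 11.3 ppm.
FC to add: 11.3 − 0.1 = 11.2 mg/L as Cl₂.
Cl₂ equivalent: 11.2 mg/L × 2,070,000 L = 23,180 g.
Product at 71.3% available Cl: 23,180 / 0.713 = 32,510 g.

32.5 kg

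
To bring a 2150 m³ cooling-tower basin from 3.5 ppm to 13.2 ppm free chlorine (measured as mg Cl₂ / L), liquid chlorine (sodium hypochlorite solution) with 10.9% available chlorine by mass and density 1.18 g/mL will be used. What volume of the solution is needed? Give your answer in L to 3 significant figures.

Volume: 2150 m³ = 2,150,000 L.
Chlorine deficit: 13.2 − 3.5 = 9.7 ppm = 9.7 mg/L as Cl₂.
Cl₂ equivalent needed: 9.7 mg/L × 2,150,000 L = 20,860,000 mg = 20,860 g.
Product at 10.9% available chlorine: 20,860 / 0.109 = 191,300 g.
Volume at density 1.18 g/mL: 191,300 g ÷ 1.18 g/mL = 162,100 mL.

162 L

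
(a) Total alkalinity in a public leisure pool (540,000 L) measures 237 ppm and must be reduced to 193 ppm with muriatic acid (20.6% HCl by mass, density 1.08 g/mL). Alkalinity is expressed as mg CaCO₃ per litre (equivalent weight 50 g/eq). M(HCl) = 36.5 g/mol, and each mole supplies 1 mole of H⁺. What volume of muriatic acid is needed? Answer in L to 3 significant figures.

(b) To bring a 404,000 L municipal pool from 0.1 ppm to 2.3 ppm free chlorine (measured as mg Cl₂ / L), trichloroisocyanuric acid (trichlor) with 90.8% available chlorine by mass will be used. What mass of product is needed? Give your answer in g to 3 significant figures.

(a) Alkalinity to neutralize: (237 − 193) = 44 mg/L as CaCO₃ × 540,000 L = 23,760 g as CaCO₃.
(a) Equivalents of H⁺ required: 23,760 ÷ 50 g/eq = 475.2 eq = 475.2 mol HCl.
(a) Mass of HCl: 475.2 × 36.5 = 17,340 g.
(a) Mass of 20.6% solution: 17,340 / 0.206 = 84,200 g.
(a) Volume: 84,200 g ÷ 1.08 g/mL = 77,960 mL.

(b) Chlorine deficit: 2.3 − 0.1 = 2.2 ppm = 2.2 mg/L as Cl₂.
(b) Cl₂ equivalent needed: 2.2 mg/L × 404,000 L = 888,800 mg = 888.8 g.
(b) Product at 90.8% available chlorine: 888.8 / 0.908 = 978.9 g.

(a) 78.0 L; (b) 979 g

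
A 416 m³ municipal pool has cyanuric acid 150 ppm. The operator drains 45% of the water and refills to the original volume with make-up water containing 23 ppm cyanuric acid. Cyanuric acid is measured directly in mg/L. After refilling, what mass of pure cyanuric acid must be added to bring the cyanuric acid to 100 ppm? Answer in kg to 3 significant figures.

Volume: 416 m³ = 416,000 L.
After draining 45% and refilling: 150 × 0.55 + 23 × 0.45 = 92.85 ppm.
Deficit to target: 100 − 92.85 = 7.15 mg/L.
Mass: 7.15 mg/L × 416,000 L = 2974 g cyanuric acid.

2.97 kg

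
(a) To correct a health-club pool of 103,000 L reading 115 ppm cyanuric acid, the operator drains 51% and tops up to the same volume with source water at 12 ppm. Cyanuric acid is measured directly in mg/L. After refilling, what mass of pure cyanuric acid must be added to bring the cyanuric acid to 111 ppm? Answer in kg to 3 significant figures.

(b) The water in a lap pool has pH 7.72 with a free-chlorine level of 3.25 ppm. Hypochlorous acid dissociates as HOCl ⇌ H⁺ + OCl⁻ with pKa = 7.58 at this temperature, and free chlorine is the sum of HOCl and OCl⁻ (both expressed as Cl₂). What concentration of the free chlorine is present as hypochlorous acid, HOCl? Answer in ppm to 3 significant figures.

(a) 5.00 kg; (b) 1.37 ppm

(a) After draining 51% and refilling: 115 × 0.49 + 12 × 0.51 = 62.47 ppm.
(a) Deficit to target: 111 − 62.47 = 48.53 mg/L.
(a) Mass: 48.53 mg/L × 103,000 L = 4999 g cyanuric acid.

(b) [OCl⁻]/[HOCl] = 10^(pH − pKa) = 10^(7.72 − 7.58) = 10^0.14 = 1.38.
(b) Fraction as HOCl = 1 / (1 + 1.38) = 0.4201.
(b) HOCl = 0.4201 × 3.25 ppm = 1.365 ppm.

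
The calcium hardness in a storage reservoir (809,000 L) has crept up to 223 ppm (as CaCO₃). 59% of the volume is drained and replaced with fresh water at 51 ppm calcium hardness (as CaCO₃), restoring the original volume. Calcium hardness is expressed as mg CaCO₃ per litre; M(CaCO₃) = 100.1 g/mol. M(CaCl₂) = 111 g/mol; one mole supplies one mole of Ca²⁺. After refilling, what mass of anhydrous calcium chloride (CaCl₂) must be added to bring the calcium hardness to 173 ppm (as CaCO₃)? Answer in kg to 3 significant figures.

46.2 kg

After draining 59% and refilling: 223 × 0.41 + 51 × 0.59 = 121.52 ppm.
Deficit to target: 173 − 121.52 = 51.48 mg/L.
As CaCO₃: 51.48 mg/L × 809,000 L = 41,650 g; ÷ 100.1 = 416.1 mol Ca²⁺.
Mass: 416.1 × 111 = 46,180 g.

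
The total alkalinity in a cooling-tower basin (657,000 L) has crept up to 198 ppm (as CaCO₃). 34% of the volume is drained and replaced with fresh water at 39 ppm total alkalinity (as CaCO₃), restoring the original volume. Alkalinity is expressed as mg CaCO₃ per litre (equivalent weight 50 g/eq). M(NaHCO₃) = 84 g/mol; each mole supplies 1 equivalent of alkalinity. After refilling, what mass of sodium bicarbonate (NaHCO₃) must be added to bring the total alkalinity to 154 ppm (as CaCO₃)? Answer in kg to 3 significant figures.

After draining 34% and refilling: 198 × 0.66 + 39 × 0.34 = 143.94 ppm.
Deficit to target: 154 − 143.94 = 10.06 mg/L.
As CaCO₃: 10.06 mg/L × 657,000 L = 6609 g; ÷ 50 g/eq ÷ 1 = 132.2 mol NaHCO₃.
Mass: 132.2 × 84 = 11,100 g.

11.1 kg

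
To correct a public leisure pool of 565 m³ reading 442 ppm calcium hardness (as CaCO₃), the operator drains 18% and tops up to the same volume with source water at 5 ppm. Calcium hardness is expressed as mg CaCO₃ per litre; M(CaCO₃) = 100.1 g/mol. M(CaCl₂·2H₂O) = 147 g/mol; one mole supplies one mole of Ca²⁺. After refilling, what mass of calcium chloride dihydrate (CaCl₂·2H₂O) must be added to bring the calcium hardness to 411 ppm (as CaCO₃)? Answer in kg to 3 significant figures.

39.5 kg

Volume: 565 m³ = 565,000 L.
After draining 18% and refilling: 442 × 0.82 + 5 × 0.18 = 363.34 ppm.
Deficit to target: 411 − 363.34 = 47.66 mg/L.
As CaCO₃: 47.66 mg/L × 565,000 L = 26,930 g; ÷ 100.1 = 269 mol Ca²⁺.
Mass: 269 × 147 = 39,540 g.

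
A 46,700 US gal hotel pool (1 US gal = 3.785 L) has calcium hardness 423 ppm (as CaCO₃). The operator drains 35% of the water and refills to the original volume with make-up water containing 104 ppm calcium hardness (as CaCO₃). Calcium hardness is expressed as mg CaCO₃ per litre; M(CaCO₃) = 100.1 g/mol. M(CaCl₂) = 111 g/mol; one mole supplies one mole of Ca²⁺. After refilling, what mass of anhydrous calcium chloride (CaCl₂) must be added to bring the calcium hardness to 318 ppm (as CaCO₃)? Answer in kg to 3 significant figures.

1.30 kg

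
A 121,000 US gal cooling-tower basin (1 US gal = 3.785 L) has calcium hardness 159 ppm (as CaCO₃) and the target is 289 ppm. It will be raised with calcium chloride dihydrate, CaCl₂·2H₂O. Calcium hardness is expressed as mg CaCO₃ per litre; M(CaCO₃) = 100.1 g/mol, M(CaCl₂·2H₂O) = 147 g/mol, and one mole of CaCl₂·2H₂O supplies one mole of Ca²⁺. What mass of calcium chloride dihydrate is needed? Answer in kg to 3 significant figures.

Volume: 121,000 US gal × 3.785 L/gal = 457,985 L.
Hardness to add: (289 − 159) = 130 mg/L as CaCO₃ × 457,985 L = 59,540 g as CaCO₃.
Moles of Ca²⁺ (1 mol Ca²⁺ ≡ 1 mol CaCO₃): 59,540 / 100.1 g/mol = 594.8 mol.
Mass of CaCl₂·2H₂O: 594.8 × 147 = 87,430 g.

87.4 kg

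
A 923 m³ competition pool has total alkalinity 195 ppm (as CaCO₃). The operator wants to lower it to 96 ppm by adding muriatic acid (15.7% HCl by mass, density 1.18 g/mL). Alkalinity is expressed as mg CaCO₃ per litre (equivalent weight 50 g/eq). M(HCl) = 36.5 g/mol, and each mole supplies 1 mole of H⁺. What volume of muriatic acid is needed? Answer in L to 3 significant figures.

360 L

Volume: 923 m³ = 923,000 L.
Alkalinity to neutralize: (195 − 96) = 99 mg/L as CaCO₃ × 923,000 L = 91,380 g as CaCO₃.
Equivalents of H⁺ required: 91,380 ÷ 50 g/eq = 1828 eq = 1828 mol HCl.
Mass of HCl: 1828 × 36.5 = 66,710 g.
Mass of 15.7% solution: 66,710 / 0.157 = 424,900 g.
Volume: 424,900 g ÷ 1.18 g/mL = 360,100 mL.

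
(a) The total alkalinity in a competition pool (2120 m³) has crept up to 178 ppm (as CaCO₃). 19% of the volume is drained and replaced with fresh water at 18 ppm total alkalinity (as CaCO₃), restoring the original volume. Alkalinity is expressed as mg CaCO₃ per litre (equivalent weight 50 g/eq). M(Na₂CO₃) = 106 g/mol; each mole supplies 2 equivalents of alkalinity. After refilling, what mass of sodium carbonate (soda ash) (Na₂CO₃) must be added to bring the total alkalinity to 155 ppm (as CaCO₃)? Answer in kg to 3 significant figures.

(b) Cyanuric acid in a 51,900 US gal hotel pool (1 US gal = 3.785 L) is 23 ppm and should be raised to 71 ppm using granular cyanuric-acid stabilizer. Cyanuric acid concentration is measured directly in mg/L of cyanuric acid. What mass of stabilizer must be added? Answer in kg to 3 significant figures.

(a) Volume: 2120 m³ = 2,120,000 L.
(a) After draining 19% and refilling: 178 × 0.81 + 18 × 0.19 = 147.6 ppm.
(a) Deficit to target: 155 − 147.6 = 7.4 mg/L.
(a) As CaCO₃: 7.4 mg/L × 2,120,000 L = 15,690 g; ÷ 50 g/eq ÷ 2 = 156.9 mol Na₂CO₃.
(a) Mass: 156.9 × 106 = 16,630 g.

(b) Volume: 51,900 US gal × 3.785 L/gal = 196,442 L.
(b) CYA to add: (71 − 23) = 48 mg/L × 196,442 L = 9429 g cyanuric acid.

(a) 16.6 kg; (b) 9.43 kg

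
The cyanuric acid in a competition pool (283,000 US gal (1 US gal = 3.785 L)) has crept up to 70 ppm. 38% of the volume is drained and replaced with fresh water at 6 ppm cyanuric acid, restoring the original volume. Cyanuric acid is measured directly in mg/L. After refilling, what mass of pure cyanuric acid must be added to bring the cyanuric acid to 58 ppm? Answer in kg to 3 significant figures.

Volume: 283,000 US gal × 3.785 L/gal = 1,071,155 L.
After draining 38% and refilling: 70 × 0.62 + 6 × 0.38 = 45.68 ppm.
Deficit to target: 58 − 45.68 = 12.32 mg/L.
Mass: 12.32 mg/L × 1,071,155 L = 13,200 g cyanuric acid.

13.2 kg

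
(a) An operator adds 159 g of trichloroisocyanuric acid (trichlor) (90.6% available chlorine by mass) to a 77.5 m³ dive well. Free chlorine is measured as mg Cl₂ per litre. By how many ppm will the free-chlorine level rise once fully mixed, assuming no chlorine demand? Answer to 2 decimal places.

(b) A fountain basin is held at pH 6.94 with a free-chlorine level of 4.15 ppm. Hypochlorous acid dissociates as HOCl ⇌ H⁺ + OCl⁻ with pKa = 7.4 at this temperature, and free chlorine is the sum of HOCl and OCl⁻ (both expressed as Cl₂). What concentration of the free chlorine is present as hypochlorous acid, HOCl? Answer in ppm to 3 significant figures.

(a) 1.86 ppm; (b) 3.08 ppm

(a) Volume: 77.5 m³ = 77,500 L.
(a) Available chlorine delivered: 159 g × 0.906 = 144.1 g as Cl₂.
(a) Concentration rise: 144.1 g / 77,500 L = 1.859 mg/L = 1.86 ppm.

(b) [OCl⁻]/[HOCl] = 10^(pH − pKa) = 10^(6.94 − 7.4) = 10^-0.46 = 0.3467.
(b) Fraction as HOCl = 1 / (1 + 0.3467) = 0.7425.
(b) HOCl = 0.7425 × 4.15 ppm = 3.082 ppm.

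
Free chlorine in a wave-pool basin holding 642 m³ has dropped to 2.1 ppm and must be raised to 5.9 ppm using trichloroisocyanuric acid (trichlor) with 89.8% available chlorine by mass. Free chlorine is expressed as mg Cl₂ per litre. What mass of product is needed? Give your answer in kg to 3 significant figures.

Volume: 642 m³ = 642,000 L.
Chlorine deficit: 5.9 − 2.1 = 3.8 ppm = 3.8 mg/L as Cl₂.
Cl₂ equivalent needed: 3.8 mg/L × 642,000 L = 2,440,000 mg = 2440 g.
Product at 89.8% available chlorine: 2440 / 0.898 = 2717 g.

2.72 kg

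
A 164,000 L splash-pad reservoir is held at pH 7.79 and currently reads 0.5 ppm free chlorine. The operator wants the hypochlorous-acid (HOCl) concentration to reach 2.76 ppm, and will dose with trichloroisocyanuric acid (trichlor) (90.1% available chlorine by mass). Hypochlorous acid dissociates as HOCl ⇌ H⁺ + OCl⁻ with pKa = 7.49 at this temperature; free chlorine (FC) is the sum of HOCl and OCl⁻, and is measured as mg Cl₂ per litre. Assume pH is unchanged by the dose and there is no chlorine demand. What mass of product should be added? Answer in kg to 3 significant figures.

1.41 kg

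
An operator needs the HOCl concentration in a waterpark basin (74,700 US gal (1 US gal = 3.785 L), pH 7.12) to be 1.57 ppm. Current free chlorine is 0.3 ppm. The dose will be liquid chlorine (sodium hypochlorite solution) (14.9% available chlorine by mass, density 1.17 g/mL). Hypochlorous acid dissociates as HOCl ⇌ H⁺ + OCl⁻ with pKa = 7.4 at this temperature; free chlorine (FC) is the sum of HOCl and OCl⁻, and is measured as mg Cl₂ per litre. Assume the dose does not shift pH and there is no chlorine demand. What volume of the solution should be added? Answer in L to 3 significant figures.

3.40 L

Volume: 74,700 US gal × 3.785 L/gal = 282,740 L.
[OCl⁻]/[HOCl] = 10^(pH − pKa) = 10^(7.12 − 7.4) = 0.5248; fraction as HOCl = 1/(1 + 0.5248) = 0.6558.
Free chlorine required for 1.57 ppm HOCl: 1.57 / 0.6558 = 2.394 ppm.
FC to add: 2.394 − 0.3 = 2.094 mg/L as Cl₂.
Cl₂ equivalent: 2.094 mg/L × 282,740 L = 592 g.
Product at 14.9% available Cl: 592 / 0.149 = 3973 g.
Volume: 3973 g ÷ 1.17 g/mL = 3396 mL.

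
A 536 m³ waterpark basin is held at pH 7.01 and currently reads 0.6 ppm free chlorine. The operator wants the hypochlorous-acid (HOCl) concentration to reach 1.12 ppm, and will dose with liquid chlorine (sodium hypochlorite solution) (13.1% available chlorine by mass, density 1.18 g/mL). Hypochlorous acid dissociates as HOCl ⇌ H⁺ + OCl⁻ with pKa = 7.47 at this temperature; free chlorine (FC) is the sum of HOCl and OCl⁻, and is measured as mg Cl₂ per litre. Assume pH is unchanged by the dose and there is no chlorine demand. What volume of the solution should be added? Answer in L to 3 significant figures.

3.15 L

Volume: 536 m³ = 536,000 L.
[OCl⁻]/[HOCl] = 10^(pH − pKa) = 10^(7.01 − 7.47) = 0.3467; fraction as HOCl = 1/(1 + 0.3467) = 0.7425.
Free chlorine required for 1.12 ppm HOCl: 1.12 / 0.7425 = 1.508 ppm.
FC to add: 1.508 − 0.6 = 0.9083 mg/L as Cl₂.
Cl₂ equivalent: 0.9083 mg/L × 536,000 L = 486.9 g.
Product at 13.1% available Cl: 486.9 / 0.131 = 3717 g.
Volume: 3717 g ÷ 1.18 g/mL = 3150 mL.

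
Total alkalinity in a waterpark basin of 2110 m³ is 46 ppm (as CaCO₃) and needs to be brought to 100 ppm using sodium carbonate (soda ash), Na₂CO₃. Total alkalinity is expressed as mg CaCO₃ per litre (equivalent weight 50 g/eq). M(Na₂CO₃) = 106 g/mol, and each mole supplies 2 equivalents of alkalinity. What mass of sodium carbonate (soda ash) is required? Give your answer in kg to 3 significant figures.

121 kg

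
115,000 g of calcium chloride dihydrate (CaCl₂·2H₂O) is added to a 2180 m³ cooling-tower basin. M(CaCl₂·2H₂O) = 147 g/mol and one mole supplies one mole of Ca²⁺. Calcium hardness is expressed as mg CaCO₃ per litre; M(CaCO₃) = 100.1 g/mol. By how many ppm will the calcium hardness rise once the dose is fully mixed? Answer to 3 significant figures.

35.9 ppm

Volume: 2180 m³ = 2,180,000 L.
Moles of Ca²⁺: 115,000 g ÷ 147 g/mol = 782.3 mol.
As CaCO₃: 782.3 mol × 100.1 g/mol = 78,310 g.
Rise: 78,310 g / 2,180,000 L × 1000 = 35.92 mg/L.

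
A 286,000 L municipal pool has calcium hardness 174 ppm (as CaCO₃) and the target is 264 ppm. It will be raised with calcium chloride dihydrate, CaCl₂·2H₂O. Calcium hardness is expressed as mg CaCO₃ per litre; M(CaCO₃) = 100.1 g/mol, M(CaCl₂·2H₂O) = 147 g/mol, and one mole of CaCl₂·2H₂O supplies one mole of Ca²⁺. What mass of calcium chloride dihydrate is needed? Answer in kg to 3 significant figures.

Hardness to add: (264 − 174) = 90 mg/L as CaCO₃ × 286,000 L = 25,740 g as CaCO₃.
Moles of Ca²⁺ (1 mol Ca²⁺ ≡ 1 mol CaCO₃): 25,740 / 100.1 g/mol = 257.1 mol.
Mass of CaCl₂·2H₂O: 257.1 × 147 = 37,800 g.

37.8 kg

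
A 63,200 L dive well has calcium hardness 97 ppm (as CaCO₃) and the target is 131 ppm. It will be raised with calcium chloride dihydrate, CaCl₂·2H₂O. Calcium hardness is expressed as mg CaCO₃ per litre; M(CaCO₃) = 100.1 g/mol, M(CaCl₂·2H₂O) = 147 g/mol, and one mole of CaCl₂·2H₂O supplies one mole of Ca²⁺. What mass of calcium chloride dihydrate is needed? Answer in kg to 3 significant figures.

3.16 kg

Hardness to add: (131 − 97) = 34 mg/L as CaCO₃ × 63,200 L = 2149 g as CaCO₃.
Moles of Ca²⁺ (1 mol Ca²⁺ ≡ 1 mol CaCO₃): 2149 / 100.1 g/mol = 21.47 mol.
Mass of CaCl₂·2H₂O: 21.47 × 147 = 3156 g.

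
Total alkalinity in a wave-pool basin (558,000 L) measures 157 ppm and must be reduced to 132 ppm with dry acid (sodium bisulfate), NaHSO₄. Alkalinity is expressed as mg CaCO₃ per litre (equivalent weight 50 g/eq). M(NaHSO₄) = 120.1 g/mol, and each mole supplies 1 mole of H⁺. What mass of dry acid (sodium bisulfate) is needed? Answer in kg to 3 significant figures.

33.5 kg

Alkalinity to neutralize: (157 − 132) = 25 mg/L as CaCO₃ × 558,000 L = 13,950 g as CaCO₃.
Equivalents of H⁺ required: 13,950 ÷ 50 g/eq = 279 eq = 279 mol NaHSO₄.
Mass of NaHSO₄: 279 × 120.1 = 33,510 g.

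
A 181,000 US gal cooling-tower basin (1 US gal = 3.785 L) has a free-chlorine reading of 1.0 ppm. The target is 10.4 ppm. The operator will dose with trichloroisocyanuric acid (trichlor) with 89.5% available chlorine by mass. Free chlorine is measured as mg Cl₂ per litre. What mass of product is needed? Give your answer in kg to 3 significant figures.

7.20 kg

Volume: 181,000 US gal × 3.785 L/gal = 685,085 L.
Chlorine deficit: 10.4 − 1.0 = 9.4 ppm = 9.4 mg/L as Cl₂.
Cl₂ equivalent needed: 9.4 mg/L × 685,085 L = 6,440,000 mg = 6440 g.
Product at 89.5% available chlorine: 6440 / 0.895 = 7195 g.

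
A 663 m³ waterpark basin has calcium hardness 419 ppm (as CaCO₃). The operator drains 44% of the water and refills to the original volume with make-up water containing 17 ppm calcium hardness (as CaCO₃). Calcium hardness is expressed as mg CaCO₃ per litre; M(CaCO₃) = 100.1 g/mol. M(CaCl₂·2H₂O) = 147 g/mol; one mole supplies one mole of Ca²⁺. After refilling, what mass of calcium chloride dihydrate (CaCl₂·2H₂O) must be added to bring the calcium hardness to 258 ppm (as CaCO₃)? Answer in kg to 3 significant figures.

15.5 kg

Volume: 663 m³ = 663,000 L.
After draining 44% and refilling: 419 × 0.56 + 17 × 0.44 = 242.12 ppm.
Deficit to target: 258 − 242.12 = 15.88 mg/L.
As CaCO₃: 15.88 mg/L × 663,000 L = 10,530 g; ÷ 100.1 = 105.2 mol Ca²⁺.
Mass: 105.2 × 147 = 15,460 g.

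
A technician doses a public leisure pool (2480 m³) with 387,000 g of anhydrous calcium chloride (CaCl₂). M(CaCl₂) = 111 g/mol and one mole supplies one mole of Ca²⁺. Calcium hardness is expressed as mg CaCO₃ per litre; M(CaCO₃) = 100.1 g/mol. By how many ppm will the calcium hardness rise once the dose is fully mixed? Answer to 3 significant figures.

141 ppm

Volume: 2480 m³ = 2,480,000 L.
Moles of Ca²⁺: 387,000 g ÷ 111 g/mol = 3486 mol.
As CaCO₃: 3486 mol × 100.1 g/mol = 349,000 g.
Rise: 349,000 g / 2,480,000 L × 1000 = 140.7 mg/L.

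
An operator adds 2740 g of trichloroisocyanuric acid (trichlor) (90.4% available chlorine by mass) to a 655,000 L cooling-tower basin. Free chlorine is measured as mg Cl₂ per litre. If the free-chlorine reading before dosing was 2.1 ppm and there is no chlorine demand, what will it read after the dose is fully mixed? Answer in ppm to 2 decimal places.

Available chlorine delivered: 2740 g × 0.904 = 2477 g as Cl₂.
Concentration rise: 2477 g / 655,000 L = 3.782 mg/L = 3.78 ppm.
Final FC: 2.1 + 3.78 = 5.88 ppm.

5.88 ppm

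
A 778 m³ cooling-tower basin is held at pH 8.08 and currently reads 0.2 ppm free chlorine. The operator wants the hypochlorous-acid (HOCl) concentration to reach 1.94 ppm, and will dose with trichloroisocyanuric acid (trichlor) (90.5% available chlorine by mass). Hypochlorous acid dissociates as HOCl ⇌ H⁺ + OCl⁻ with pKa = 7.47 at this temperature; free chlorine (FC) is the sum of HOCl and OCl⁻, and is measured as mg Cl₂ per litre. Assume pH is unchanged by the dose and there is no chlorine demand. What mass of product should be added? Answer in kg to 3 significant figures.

Volume: 778 m³ = 778,000 L.
[OCl⁻]/[HOCl] = 10^(pH − pKa) = 10^(8.08 − 7.47) = 4.074; fraction as HOCl = 1/(1 + 4.074) = 0.1971.
Free chlorine required for 1.94 ppm HOCl: 1.94 / 0.1971 = 9.843 ppm.
FC to add: 9.843 − 0.2 = 9.643 mg/L as Cl₂.
Cl₂ equivalent: 9.643 mg/L × 778,000 L = 7502 g.
Product at 90.5% available Cl: 7502 / 0.905 = 8290 g.

8.29 kg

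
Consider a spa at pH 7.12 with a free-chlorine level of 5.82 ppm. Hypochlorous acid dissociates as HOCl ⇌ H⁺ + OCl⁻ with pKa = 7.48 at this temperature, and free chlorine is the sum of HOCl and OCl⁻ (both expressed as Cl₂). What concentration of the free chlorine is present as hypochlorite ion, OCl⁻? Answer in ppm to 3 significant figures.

1.77 ppm

[OCl⁻]/[HOCl] = 10^(pH − pKa) = 10^(7.12 − 7.48) = 10^-0.36 = 0.4365.
Fraction as HOCl = 1 / (1 + 0.4365) = 0.6961.
OCl⁻ = (1 − 0.6961) × 5.82 ppm = 1.769 ppm.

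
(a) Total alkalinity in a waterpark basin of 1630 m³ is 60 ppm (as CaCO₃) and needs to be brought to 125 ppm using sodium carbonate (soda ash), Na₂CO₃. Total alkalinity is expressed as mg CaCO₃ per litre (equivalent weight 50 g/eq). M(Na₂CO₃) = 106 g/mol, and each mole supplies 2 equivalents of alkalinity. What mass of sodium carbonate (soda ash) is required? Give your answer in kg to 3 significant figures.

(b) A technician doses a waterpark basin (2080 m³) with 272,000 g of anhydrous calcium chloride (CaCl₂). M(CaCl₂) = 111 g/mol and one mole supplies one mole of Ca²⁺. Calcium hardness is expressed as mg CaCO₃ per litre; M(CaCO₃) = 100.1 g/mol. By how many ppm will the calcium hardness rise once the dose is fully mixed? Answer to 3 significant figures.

(a) 112 kg; (b) 118 ppm

(a) Volume: 1630 m³ = 1,630,000 L.
(a) Alkalinity to add: (125 − 60) = 65 mg/L as CaCO₃ × 1,630,000 L = 106,000 g as CaCO₃.
(a) Equivalents: 106,000 g ÷ 50 g/eq = 2119 eq.
(a) Each mole of Na₂CO₃ supplies 2 eq, so 2119 / 2 = 1060 mol.
(a) Mass: 1060 mol × 106 g/mol = 112,300 g.

(b) Volume: 2080 m³ = 2,080,000 L.
(b) Moles of Ca²⁺: 272,000 g ÷ 111 g/mol = 2450 mol.
(b) As CaCO₃: 2450 mol × 100.1 g/mol = 245,300 g.
(b) Rise: 245,300 g / 2,080,000 L × 1000 = 117.9 mg/L.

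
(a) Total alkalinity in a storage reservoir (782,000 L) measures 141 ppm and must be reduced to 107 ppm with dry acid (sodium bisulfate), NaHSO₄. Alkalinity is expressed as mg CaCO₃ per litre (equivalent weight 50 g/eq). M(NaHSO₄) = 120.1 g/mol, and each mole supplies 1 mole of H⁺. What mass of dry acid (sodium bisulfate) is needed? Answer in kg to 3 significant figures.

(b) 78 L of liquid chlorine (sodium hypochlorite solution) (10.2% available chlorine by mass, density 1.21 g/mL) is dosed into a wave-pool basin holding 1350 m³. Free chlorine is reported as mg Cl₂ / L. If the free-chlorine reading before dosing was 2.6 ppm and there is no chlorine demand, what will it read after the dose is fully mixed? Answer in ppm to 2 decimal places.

(a) Alkalinity to neutralize: (141 − 107) = 34 mg/L as CaCO₃ × 782,000 L = 26,590 g as CaCO₃.
(a) Equivalents of H⁺ required: 26,590 ÷ 50 g/eq = 531.8 eq = 531.8 mol NaHSO₄.
(a) Mass of NaHSO₄: 531.8 × 120.1 = 63,860 g.

(b) Volume: 1350 m³ = 1,350,000 L.
(b) Mass of solution: 78 L × 1000 mL/L × 1.21 g/mL = 94,380 g.
(b) Available chlorine delivered: 94,380 g × 0.102 = 9627 g as Cl₂.
(b) Concentration rise: 9627 g / 1,350,000 L = 7.131 mg/L = 7.13 ppm.
(b) Final FC: 2.6 + 7.13 = 9.73 ppm.

(a) 63.9 kg; (b) 9.73 ppm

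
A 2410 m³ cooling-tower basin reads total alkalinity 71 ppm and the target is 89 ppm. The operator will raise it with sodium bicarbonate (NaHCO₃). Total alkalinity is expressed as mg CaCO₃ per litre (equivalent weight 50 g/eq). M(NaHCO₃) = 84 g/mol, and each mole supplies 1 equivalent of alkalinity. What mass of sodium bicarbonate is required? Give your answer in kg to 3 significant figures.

Volume: 2410 m³ = 2,410,000 L.
Alkalinity to add: (89 − 71) = 18 mg/L as CaCO₃ × 2,410,000 L = 43,380 g as CaCO₃.
Equivalents: 43,380 g ÷ 50 g/eq = 867.6 eq.
NaHCO₃ supplies 1 eq per mole → 867.6 mol.
Mass: 867.6 mol × 84 g/mol = 72,880 g.

72.9 kg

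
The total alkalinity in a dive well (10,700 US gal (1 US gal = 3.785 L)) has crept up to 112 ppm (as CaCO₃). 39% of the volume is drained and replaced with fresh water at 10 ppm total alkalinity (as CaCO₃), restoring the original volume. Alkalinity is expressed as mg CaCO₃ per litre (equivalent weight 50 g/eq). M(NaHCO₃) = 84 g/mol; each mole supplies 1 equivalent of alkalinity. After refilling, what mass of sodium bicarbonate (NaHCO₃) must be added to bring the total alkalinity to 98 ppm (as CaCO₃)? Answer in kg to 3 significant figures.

1.75 kg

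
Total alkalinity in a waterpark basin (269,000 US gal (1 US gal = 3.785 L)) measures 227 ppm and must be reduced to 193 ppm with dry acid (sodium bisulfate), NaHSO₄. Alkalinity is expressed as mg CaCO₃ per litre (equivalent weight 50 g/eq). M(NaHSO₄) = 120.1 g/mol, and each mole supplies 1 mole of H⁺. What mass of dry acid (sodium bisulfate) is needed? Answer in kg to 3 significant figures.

Volume: 269,000 US gal × 3.785 L/gal = 1,018,165 L.
Alkalinity to neutralize: (227 − 193) = 34 mg/L as CaCO₃ × 1,018,165 L = 34,620 g as CaCO₃.
Equivalents of H⁺ required: 34,620 ÷ 50 g/eq = 692.4 eq = 692.4 mol NaHSO₄.
Mass of NaHSO₄: 692.4 × 120.1 = 83,150 g.

83.2 kg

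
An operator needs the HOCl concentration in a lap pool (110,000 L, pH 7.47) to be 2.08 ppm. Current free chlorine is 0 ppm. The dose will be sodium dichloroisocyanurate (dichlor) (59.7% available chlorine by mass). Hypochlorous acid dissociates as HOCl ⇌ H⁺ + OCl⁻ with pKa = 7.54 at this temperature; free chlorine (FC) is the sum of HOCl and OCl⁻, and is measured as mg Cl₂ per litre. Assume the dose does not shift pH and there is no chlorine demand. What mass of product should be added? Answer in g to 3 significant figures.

[OCl⁻]/[HOCl] = 10^(pH − pKa) = 10^(7.47 − 7.54) = 0.8511; fraction as HOCl = 1/(1 + 0.8511) = 0.5402.
Free chlorine required for 2.08 ppm HOCl: 2.08 / 0.5402 = 3.85 ppm.
FC to add: 3.85 − 0 = 3.85 mg/L as Cl₂.
Cl₂ equivalent: 3.85 mg/L × 110,000 L = 423.5 g.
Product at 59.7% available Cl: 423.5 / 0.597 = 709.4 g.

709 g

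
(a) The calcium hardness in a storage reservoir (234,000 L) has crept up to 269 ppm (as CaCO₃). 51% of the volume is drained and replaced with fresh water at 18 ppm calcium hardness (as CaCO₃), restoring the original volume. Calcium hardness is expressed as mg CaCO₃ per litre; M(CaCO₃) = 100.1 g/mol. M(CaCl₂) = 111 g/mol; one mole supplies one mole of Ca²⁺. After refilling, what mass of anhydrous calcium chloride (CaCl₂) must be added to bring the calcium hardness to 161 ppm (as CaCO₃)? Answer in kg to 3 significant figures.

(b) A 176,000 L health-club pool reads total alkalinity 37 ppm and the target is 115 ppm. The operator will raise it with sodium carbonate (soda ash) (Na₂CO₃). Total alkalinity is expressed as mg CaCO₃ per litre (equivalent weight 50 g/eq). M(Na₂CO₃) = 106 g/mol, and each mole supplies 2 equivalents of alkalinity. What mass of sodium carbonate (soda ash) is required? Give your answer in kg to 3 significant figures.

(a) After draining 51% and refilling: 269 × 0.49 + 18 × 0.51 = 140.99 ppm.
(a) Deficit to target: 161 − 140.99 = 20.01 mg/L.
(a) As CaCO₃: 20.01 mg/L × 234,000 L = 4682 g; ÷ 100.1 = 46.78 mol Ca²⁺.
(a) Mass: 46.78 × 111 = 5192 g.

(b) Alkalinity to add: (115 − 37) = 78 mg/L as CaCO₃ × 176,000 L = 13,730 g as CaCO₃.
(b) Equivalents: 13,730 g ÷ 50 g/eq = 274.6 eq.
(b) Each mole of Na₂CO₃ supplies 2 eq, so 274.6 / 2 = 137.3 mol.
(b) Mass: 137.3 mol × 106 g/mol = 14,550 g.

(a) 5.19 kg; (b) 14.6 kg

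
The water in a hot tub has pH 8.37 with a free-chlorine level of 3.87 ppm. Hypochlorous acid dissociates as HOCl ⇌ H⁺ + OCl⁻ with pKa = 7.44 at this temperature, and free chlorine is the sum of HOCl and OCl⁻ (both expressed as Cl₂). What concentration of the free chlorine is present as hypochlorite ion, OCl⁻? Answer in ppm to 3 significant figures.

[OCl⁻]/[HOCl] = 10^(pH − pKa) = 10^(8.37 − 7.44) = 10^0.93 = 8.511.
Fraction as HOCl = 1 / (1 + 8.511) = 0.1051.
OCl⁻ = (1 − 0.1051) × 3.87 ppm = 3.463 ppm.

3.46 ppm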